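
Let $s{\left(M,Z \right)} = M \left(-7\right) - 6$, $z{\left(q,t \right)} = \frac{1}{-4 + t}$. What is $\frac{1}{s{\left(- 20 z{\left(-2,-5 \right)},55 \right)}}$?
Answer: $- \frac{9}{194} \approx -0.046392$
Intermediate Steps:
$s{\left(M,Z \right)} = -6 - 7 M$ ($s{\left(M,Z \right)} = - 7 M - 6 = -6 - 7 M$)
$\frac{1}{s{\left(- 20 z{\left(-2,-5 \right)},55 \right)}} = \frac{1}{-6 - 7 \left(- \frac{20}{-4 - 5}\right)} = \frac{1}{-6 - 7 \left(- \frac{20}{-9}\right)} = \frac{1}{-6 - 7 \left(\left(-20\right) \left(- \frac{1}{9}\right)\right)} = \frac{1}{-6 - \frac{140}{9}} = \frac{1}{- \frac{194}{9}} = - \frac{9}{194}$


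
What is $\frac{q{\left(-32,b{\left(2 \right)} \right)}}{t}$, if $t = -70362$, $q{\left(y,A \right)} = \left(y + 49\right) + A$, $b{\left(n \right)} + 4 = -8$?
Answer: $- \frac{5}{70362} \approx -7.1061 \cdot 10^{-5}$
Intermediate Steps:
$b{\left(n \right)} = -12$ ($b{\left(n \right)} = -4 - 8 = -12$)
$q{\left(y,A \right)} = 49 + A + y$ ($q{\left(y,A \right)} = \left(49 + y\right) + A = 49 + A + y$)
$\frac{q{\left(-32,b{\left(2 \right)} \right)}}{t} = \frac{49 - 12 - 32}{-70362} = 5 \left(- \frac{1}{70362}\right) = - \frac{5}{70362}$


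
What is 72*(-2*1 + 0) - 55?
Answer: -199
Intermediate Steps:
72*(-2*1 + 0) - 55 = 72*(-2 + 0) - 55 = 72*(-2) - 55 = -144 - 55 = -199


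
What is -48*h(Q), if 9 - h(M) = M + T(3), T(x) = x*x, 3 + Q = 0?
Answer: -144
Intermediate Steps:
Q = -3 (Q = -3 + 0 = -3)
T(x) = x²
h(M) = -M (h(M) = 9 - (M + 3²) = 9 - (M + 9) = 9 - (9 + M) = 9 + (-9 - M) = -M)
-48*h(Q) = -(-48)*(-3) = -48*3 = -144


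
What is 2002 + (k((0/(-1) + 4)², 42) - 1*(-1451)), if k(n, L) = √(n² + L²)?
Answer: 3453 + 2*√505 ≈ 3497.9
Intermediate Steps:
k(n, L) = √(L² + n²)
2002 + (k((0/(-1) + 4)², 42) - 1*(-1451)) = 2002 + (√(42² + ((0/(-1) + 4)²)²) - 1*(-1451)) = 2002 + (√(1764 + ((0*(-1) + 4)²)²) + 1451) = 2002 + (√(1764 + ((0 + 4)²)²) + 1451) = 2002 + (√(1764 + (4²)²) + 1451) = 2002 + (√(1764 + 16²) + 1451) = 2002 + (√(1764 + 256) + 1451) = 2002 + (√2020 + 1451) = 2002 + (2*√505 + 1451) = 2002 + (1451 + 2*√505) = 3453 + 2*√505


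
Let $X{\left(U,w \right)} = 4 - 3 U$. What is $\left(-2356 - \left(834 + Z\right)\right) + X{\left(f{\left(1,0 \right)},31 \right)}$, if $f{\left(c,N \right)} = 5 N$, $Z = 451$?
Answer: $-3637$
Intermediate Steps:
$\left(-2356 - \left(834 + Z\right)\right) + X{\left(f{\left(1,0 \right)},31 \right)} = \left(-2356 - 1285\right) + \left(4 - 3 \cdot 5 \cdot 0\right) = \left(-2356 - 1285\right) + \left(4 - 0\right) = \left(-2356 - 1285\right) + \left(4 + 0\right) = -3641 + 4 = -3637$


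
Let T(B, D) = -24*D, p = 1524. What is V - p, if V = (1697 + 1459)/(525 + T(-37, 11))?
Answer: -131536/87 ≈ -1511.9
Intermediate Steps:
V = 1052/87 (V = (1697 + 1459)/(525 - 24*11) = 3156/(525 - 264) = 3156/261 = 3156*(1/261) = 1052/87 ≈ 12.092)
V - p = 1052/87 - 1*1524 = 1052/87 - 1524 = -131536/87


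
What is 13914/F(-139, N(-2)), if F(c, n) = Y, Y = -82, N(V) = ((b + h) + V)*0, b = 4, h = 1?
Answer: -6957/41 ≈ -169.68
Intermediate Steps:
N(V) = 0 (N(V) = ((4 + 1) + V)*0 = (5 + V)*0 = 0)
F(c, n) = -82
13914/F(-139, N(-2)) = 13914/(-82) = 13914*(-1/82) = -6957/41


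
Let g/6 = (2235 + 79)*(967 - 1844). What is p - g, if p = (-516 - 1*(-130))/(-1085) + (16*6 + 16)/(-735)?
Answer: 39633753002/3255 ≈ 1.2176e+7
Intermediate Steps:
g = -12176268 (g = 6*((2235 + 79)*(967 - 1844)) = 6*(2314*(-877)) = 6*(-2029378) = -12176268)
p = 662/3255 (p = (-516 + 130)*(-1/1085) + (96 + 16)*(-1/735) = -386*(-1/1085) + 112*(-1/735) = 386/1085 - 16/105 = 662/3255 ≈ 0.20338)
p - g = 662/3255 - 1*(-12176268) = 662/3255 + 12176268 = 39633753002/3255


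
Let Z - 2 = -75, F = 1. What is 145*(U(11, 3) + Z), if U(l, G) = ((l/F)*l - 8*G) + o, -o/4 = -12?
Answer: 10440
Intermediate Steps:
o = 48 (o = -4*(-12) = 48)
Z = -73 (Z = 2 - 75 = -73)
U(l, G) = 48 + l² - 8*G (U(l, G) = ((l/1)*l - 8*G) + 48 = ((l*1)*l - 8*G) + 48 = (l*l - 8*G) + 48 = (l² - 8*G) + 48 = 48 + l² - 8*G)
145*(U(11, 3) + Z) = 145*((48 + 11² - 8*3) - 73) = 145*((48 + 121 - 24) - 73) = 145*(145 - 73) = 145*72 = 10440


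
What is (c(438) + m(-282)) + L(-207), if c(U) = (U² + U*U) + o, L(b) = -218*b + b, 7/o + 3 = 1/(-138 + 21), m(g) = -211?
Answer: 150794573/352 ≈ 4.2839e+5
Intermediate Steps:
o = -819/352 (o = 7/(-3 + 1/(-138 + 21)) = 7/(-3 + 1/(-117)) = 7/(-3 - 1/117) = 7/(-352/117) = 7*(-117/352) = -819/352 ≈ -2.3267)
L(b) = -217*b
c(U) = -819/352 + 2*U² (c(U) = (U² + U*U) - 819/352 = (U² + U²) - 819/352 = 2*U² - 819/352 = -819/352 + 2*U²)
(c(438) + m(-282)) + L(-207) = ((-819/352 + 2*438²) - 211) - 217*(-207) = ((-819/352 + 2*191844) - 211) + 44919 = ((-819/352 + 383688) - 211) + 44919 = (135057357/352 - 211) + 44919 = 134983085/352 + 44919 = 150794573/352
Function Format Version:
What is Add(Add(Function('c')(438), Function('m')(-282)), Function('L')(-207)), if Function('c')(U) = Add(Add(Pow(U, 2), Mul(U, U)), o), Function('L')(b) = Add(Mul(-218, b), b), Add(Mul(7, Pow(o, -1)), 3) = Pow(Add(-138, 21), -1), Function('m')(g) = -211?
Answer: Rational(150794573, 352) ≈ 4.2839e+5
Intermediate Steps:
o = Rational(-819, 352) (o = Mul(7, Pow(Add(-3, Pow(Add(-138, 21), -1)), -1)) = Mul(7, Pow(Add(-3, Pow(-117, -1)), -1)) = Mul(7, Pow(Add(-3, Rational(-1, 117)), -1)) = Mul(7, Pow(Rational(-352, 117), -1)) = Mul(7, Rational(-117, 352)) = Rational(-819, 352) ≈ -2.3267)
Function('L')(b) = Mul(-217, b)
Function('c')(U) = Add(Rational(-819, 352), Mul(2, Pow(U, 2))) (Function('c')(U) = Add(Add(Pow(U, 2), Mul(U, U)), Rational(-819, 352)) = Add(Add(Pow(U, 2), Pow(U, 2)), Rational(-819, 352)) = Add(Mul(2, Pow(U, 2)), Rational(-819, 352)) = Add(Rational(-819, 352), Mul(2, Pow(U, 2))))
Add(Add(Function('c')(438), Function('m')(-282)), Function('L')(-207)) = Add(Add(Add(Rational(-819, 352), Mul(2, Pow(438, 2))), -211), Mul(-217, -207)) = Add(Add(Add(Rational(-819, 352), Mul(2, 191844)), -211), 44919) = Add(Add(Add(Rational(-819, 352), 383688), -211), 44919) = Add(Add(Rational(135057357, 352), -211), 44919) = Add(Rational(134983085, 352), 44919) = Rational(150794573, 352)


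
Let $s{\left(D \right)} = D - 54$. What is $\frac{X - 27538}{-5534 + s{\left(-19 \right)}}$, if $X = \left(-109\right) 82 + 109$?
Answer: $\frac{36367}{5607} \approx 6.486$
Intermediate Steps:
$s{\left(D \right)} = -54 + D$ ($s{\left(D \right)} = D - 54 = -54 + D$)
$X = -8829$ ($X = -8938 + 109 = -8829$)
$\frac{X - 27538}{-5534 + s{\left(-19 \right)}} = \frac{-8829 - 27538}{-5534 - 73} = - \frac{36367}{-5534 - 73} = - \frac{36367}{-5607} = \left(-36367\right) \left(- \frac{1}{5607}\right) = \frac{36367}{5607}$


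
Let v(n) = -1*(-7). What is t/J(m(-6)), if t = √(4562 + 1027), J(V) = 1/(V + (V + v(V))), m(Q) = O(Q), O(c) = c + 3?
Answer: 9*√69 ≈ 74.760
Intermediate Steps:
v(n) = 7
O(c) = 3 + c
m(Q) = 3 + Q
J(V) = 1/(7 + 2*V) (J(V) = 1/(V + (V + 7)) = 1/(V + (7 + V)) = 1/(7 + 2*V))
t = 9*√69 (t = √5589 = 9*√69 ≈ 74.760)
t/J(m(-6)) = (9*√69)/(1/(7 + 2*(3 - 6))) = (9*√69)/(1/(7 + 2*(-3))) = (9*√69)/(1/(7 - 6)) = (9*√69)/(1/1) = (9*√69)/1 = (9*√69)*1 = 9*√69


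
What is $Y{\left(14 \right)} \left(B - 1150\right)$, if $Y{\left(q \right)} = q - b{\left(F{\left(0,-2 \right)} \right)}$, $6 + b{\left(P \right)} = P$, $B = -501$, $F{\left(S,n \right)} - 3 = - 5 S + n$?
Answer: $-31369$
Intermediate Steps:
$F{\left(S,n \right)} = 3 + n - 5 S$ ($F{\left(S,n \right)} = 3 - \left(- n + 5 S\right) = 3 + n - 5 S$)
$b{\left(P \right)} = -6 + P$
$Y{\left(q \right)} = 5 + q$ ($Y{\left(q \right)} = q - \left(-6 - -1\right) = q - \left(-6 + \left(3 - 2 + 0\right)\right) = q - \left(-6 + 1\right) = q - -5 = q + 5 = 5 + q$)
$Y{\left(14 \right)} \left(B - 1150\right) = \left(5 + 14\right) \left(-501 - 1150\right) = 19 \left(-1651\right) = -31369$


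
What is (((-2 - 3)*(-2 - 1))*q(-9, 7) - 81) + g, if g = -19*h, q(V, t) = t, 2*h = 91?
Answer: -1681/2 ≈ -840.50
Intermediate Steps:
h = 91/2 (h = (½)*91 = 91/2 ≈ 45.500)
g = -1729/2 (g = -19*91/2 = -1729/2 ≈ -864.50)
(((-2 - 3)*(-2 - 1))*q(-9, 7) - 81) + g = (((-2 - 3)*(-2 - 1))*7 - 81) - 1729/2 = (-5*(-3)*7 - 81) - 1729/2 = (15*7 - 81) - 1729/2 = (105 - 81) - 1729/2 = 24 - 1729/2 = -1681/2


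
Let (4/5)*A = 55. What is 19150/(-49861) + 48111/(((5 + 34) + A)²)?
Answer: 34824477986/9262229221 ≈ 3.7598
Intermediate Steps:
A = 275/4 (A = (5/4)*55 = 275/4 ≈ 68.750)
19150/(-49861) + 48111/(((5 + 34) + A)²) = 19150/(-49861) + 48111/(((5 + 34) + 275/4)²) = 19150*(-1/49861) + 48111/((39 + 275/4)²) = -19150/49861 + 48111/((431/4)²) = -19150/49861 + 48111/(185761/16) = -19150/49861 + 48111*(16/185761) = -19150/49861 + 769776/185761 = 34824477986/9262229221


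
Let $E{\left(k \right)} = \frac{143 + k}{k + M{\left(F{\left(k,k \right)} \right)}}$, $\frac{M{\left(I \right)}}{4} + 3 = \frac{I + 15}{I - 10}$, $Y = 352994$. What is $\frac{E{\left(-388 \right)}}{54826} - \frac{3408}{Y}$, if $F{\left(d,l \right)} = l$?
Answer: $- \frac{7358211873181}{763040550057788} \approx -0.0096433$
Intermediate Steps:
$M{\left(I \right)} = -12 + \frac{4 \left(15 + I\right)}{-10 + I}$ ($M{\left(I \right)} = -12 + 4 \frac{I + 15}{I - 10} = -12 + 4 \frac{15 + I}{-10 + I} = -12 + \frac{4 \left(15 + I\right)}{-10 + I}$)
$E{\left(k \right)} = \frac{143 + k}{k + \frac{4 \left(45 - 2 k\right)}{-10 + k}}$
$\frac{E{\left(-388 \right)}}{54826} - \frac{3408}{Y} = \frac{\frac{1}{180 - -3104 - 388 \left(-10 - 388\right)} \left(-10 - 388\right) \left(143 - 388\right)}{54826} - \frac{3408}{352994} = \frac{1}{180 + 3104 - -154424} \left(-398\right) \left(-245\right) \frac{1}{54826} - \frac{1704}{176497} = \frac{1}{180 + 3104 + 154424} \left(-398\right) \left(-245\right) \frac{1}{54826} - \frac{1704}{176497} = \frac{1}{157708} \left(-398\right) \left(-245\right) \frac{1}{54826} - \frac{1704}{176497} = \frac{48755}{78854} \cdot \frac{1}{54826} - \frac{1704}{176497} = \frac{48755}{4323249404} - \frac{1704}{176497} = - \frac{7358211873181}{763040550057788}$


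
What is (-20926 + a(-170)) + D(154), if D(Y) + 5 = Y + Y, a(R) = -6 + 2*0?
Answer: -20629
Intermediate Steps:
a(R) = -6 (a(R) = -6 + 0 = -6)
D(Y) = -5 + 2*Y (D(Y) = -5 + (Y + Y) = -5 + 2*Y)
(-20926 + a(-170)) + D(154) = (-20926 - 6) + (-5 + 2*154) = -20932 + (-5 + 308) = -20932 + 303 = -20629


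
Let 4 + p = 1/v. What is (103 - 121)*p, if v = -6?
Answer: 75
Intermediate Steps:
p = -25/6 (p = -4 + 1/(-6) = -4 - ⅙ = -25/6 ≈ -4.1667)
(103 - 121)*p = (103 - 121)*(-25/6) = -18*(-25/6) = 75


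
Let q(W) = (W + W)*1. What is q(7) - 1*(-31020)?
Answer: 31034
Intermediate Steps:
q(W) = 2*W (q(W) = (2*W)*1 = 2*W)
q(7) - 1*(-31020) = 2*7 - 1*(-31020) = 14 + 31020 = 31034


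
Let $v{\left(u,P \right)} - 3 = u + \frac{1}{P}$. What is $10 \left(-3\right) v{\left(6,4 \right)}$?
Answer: $- \frac{555}{2} \approx -277.5$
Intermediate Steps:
$v{\left(u,P \right)} = 3 + u + \frac{1}{P}$ ($v{\left(u,P \right)} = 3 + \left(u + \frac{1}{P}\right) = 3 + u + \frac{1}{P}$)
$10 \left(-3\right) v{\left(6,4 \right)} = 10 \left(-3\right) \left(3 + 6 + \frac{1}{4}\right) = - 30 \left(3 + 6 + \frac{1}{4}\right) = \left(-30\right) \frac{37}{4} = - \frac{555}{2}$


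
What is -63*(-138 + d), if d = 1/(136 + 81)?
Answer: 269505/31 ≈ 8693.7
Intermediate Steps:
d = 1/217 ≈ 0.0046083
-63*(-138 + d) = -63*(-138 + 1/217) = -63*(-29945/217) = 269505/31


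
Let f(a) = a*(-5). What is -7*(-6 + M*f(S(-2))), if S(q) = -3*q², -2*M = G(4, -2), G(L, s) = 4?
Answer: 882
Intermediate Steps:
M = -2 (M = -½*4 = -2)
f(a) = -5*a
-7*(-6 + M*f(S(-2))) = -7*(-6 - (-10)*(-3*(-2)²)) = -7*(-6 - (-10)*(-3*4)) = -7*(-6 - (-10)*(-12)) = -7*(-6 - 2*60) = -7*(-6 - 120) = -7*(-126) = 882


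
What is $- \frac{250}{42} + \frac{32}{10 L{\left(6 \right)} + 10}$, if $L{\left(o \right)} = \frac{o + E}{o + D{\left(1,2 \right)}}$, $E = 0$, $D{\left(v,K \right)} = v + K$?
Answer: $- \frac{2117}{525} \approx -4.0324$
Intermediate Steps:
$D{\left(v,K \right)} = K + v$
$L{\left(o \right)} = \frac{o}{3 + o}$ ($L{\left(o \right)} = \frac{o + 0}{o + \left(2 + 1\right)} = \frac{o}{o + 3} = \frac{o}{3 + o}$)
$- \frac{250}{42} + \frac{32}{10 L{\left(6 \right)} + 10} = - \frac{250}{42} + \frac{32}{10 \frac{6}{3 + 6} + 10} = \left(-250\right) \frac{1}{42} + \frac{32}{10 \cdot \frac{6}{9} + 10} = - \frac{125}{21} + \frac{32}{10 \cdot 6 \cdot \frac{1}{9} + 10} = - \frac{125}{21} + \frac{32}{10 \cdot \frac{2}{3} + 10} = - \frac{125}{21} + \frac{32}{\frac{20}{3} + 10} = - \frac{125}{21} + \frac{32}{\frac{50}{3}} = - \frac{125}{21} + 32 \cdot \frac{3}{50} = - \frac{125}{21} + \frac{48}{25} = - \frac{2117}{525}$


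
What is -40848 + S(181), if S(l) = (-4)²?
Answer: -40832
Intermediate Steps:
S(l) = 16
-40848 + S(181) = -40848 + 16 = -40832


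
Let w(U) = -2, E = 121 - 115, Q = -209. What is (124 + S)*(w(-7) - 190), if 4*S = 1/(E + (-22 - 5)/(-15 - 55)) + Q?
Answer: -2053744/149 ≈ -13784.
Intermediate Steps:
E = 6
S = -93353/1788 (S = (1/(6 + (-22 - 5)/(-15 - 55)) - 209)/4 = (1/(6 - 27/(-70)) - 209)/4 = (1/(6 - 27*(-1/70)) - 209)/4 = (1/(6 + 27/70) - 209)/4 = (1/(447/70) - 209)/4 = (70/447 - 209)/4 = (¼)*(-93353/447) = -93353/1788 ≈ -52.211)
(124 + S)*(w(-7) - 190) = (124 - 93353/1788)*(-2 - 190) = (128359/1788)*(-192) = -2053744/149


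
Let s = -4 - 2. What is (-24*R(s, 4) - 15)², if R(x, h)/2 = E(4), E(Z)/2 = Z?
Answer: 159201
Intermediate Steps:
E(Z) = 2*Z
s = -6
R(x, h) = 16 (R(x, h) = 2*(2*4) = 2*8 = 16)
(-24*R(s, 4) - 15)² = (-24*16 - 15)² = (-384 - 15)² = (-399)² = 159201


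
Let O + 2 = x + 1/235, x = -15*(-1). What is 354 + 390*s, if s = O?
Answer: 255006/47 ≈ 5425.7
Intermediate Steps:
x = 15
O = 3056/235 (O = -2 + (15 + 1/235) = -2 + 3526/235 = 3056/235 ≈ 13.004)
s = 3056/235 ≈ 13.004
354 + 390*s = 354 + 390*(3056/235) = 354 + 238368/47 = 255006/47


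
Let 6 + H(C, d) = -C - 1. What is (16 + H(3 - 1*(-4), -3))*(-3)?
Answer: -6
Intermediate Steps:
H(C, d) = -7 - C (H(C, d) = -6 + (-C - 1) = -6 + (-1 - C) = -7 - C)
(16 + H(3 - 1*(-4), -3))*(-3) = (16 + (-7 - (3 - 1*(-4))))*(-3) = (16 + (-7 - (3 + 4)))*(-3) = (16 + (-7 - 1*7))*(-3) = (16 + (-7 - 7))*(-3) = (16 - 14)*(-3) = 2*(-3) = -6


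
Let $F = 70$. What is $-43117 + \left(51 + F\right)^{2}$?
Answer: $-28476$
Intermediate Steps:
$-43117 + \left(51 + F\right)^{2} = -43117 + \left(51 + 70\right)^{2} = -43117 + 121^{2} = -43117 + 14641 = -28476$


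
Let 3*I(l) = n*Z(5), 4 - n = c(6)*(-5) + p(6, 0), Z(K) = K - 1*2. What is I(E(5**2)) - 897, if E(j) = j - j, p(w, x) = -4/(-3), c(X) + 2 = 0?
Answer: -2713/3 ≈ -904.33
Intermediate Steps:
c(X) = -2 (c(X) = -2 + 0 = -2)
Z(K) = -2 + K (Z(K) = K - 2 = -2 + K)
p(w, x) = 4/3 (p(w, x) = -4*(-1/3) = 4/3)
E(j) = 0
n = -22/3 (n = 4 - (-2*(-5) + 4/3) = 4 - (10 + 4/3) = 4 - 1*34/3 = 4 - 34/3 = -22/3 ≈ -7.3333)
I(l) = -22/3 (I(l) = (-22*(-2 + 5)/3)/3 = (-22/3*3)/3 = (1/3)*(-22) = -22/3)
I(E(5**2)) - 897 = -22/3 - 897 = -2713/3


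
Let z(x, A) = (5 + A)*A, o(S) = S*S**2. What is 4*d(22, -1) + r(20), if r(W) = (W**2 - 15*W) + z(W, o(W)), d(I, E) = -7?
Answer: 64040072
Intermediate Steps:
o(S) = S**3
z(x, A) = A*(5 + A)
r(W) = W**2 - 15*W + W**3*(5 + W**3) (r(W) = (W**2 - 15*W) + W**3*(5 + W**3) = W**2 - 15*W + W**3*(5 + W**3))
4*d(22, -1) + r(20) = 4*(-7) + 20*(-15 + 20 + 20**2*(5 + 20**3)) = -28 + 20*(-15 + 20 + 400*(5 + 8000)) = -28 + 20*(-15 + 20 + 400*8005) = -28 + 20*(-15 + 20 + 3202000) = -28 + 20*3202005 = -28 + 64040100 = 64040072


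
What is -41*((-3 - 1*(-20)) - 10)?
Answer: -287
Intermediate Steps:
-41*((-3 - 1*(-20)) - 10) = -41*((-3 + 20) - 10) = -41*(17 - 10) = -41*7 = -287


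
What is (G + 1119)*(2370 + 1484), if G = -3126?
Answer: -7734978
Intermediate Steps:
(G + 1119)*(2370 + 1484) = (-3126 + 1119)*(2370 + 1484) = -2007*3854 = -7734978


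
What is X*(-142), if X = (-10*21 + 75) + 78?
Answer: 8094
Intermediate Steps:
X = -57 (X = (-210 + 75) + 78 = -135 + 78 = -57)
X*(-142) = -57*(-142) = 8094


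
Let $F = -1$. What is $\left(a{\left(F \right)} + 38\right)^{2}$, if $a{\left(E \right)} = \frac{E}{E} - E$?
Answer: $1600$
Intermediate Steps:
$a{\left(E \right)} = 1 - E$
$\left(a{\left(F \right)} + 38\right)^{2} = \left(\left(1 - -1\right) + 38\right)^{2} = \left(\left(1 + 1\right) + 38\right)^{2} = \left(2 + 38\right)^{2} = 40^{2} = 1600$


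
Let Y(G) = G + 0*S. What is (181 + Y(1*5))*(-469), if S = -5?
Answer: -87234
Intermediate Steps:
Y(G) = G (Y(G) = G + 0*(-5) = G + 0 = G)
(181 + Y(1*5))*(-469) = (181 + 1*5)*(-469) = (181 + 5)*(-469) = 186*(-469) = -87234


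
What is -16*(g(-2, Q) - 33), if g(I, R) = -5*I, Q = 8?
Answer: 368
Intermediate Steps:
-16*(g(-2, Q) - 33) = -16*(-5*(-2) - 33) = -16*(10 - 33) = -16*(-23) = 368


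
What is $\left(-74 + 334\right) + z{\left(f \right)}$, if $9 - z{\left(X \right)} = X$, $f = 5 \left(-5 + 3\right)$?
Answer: $279$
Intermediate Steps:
$f = -10$ ($f = 5 \left(-2\right) = -10$)
$z{\left(X \right)} = 9 - X$
$\left(-74 + 334\right) + z{\left(f \right)} = \left(-74 + 334\right) + \left(9 - -10\right) = 260 + \left(9 + 10\right) = 260 + 19 = 279$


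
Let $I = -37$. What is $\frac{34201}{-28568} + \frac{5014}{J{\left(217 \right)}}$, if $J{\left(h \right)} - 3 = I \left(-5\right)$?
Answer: $\frac{34202541}{1342696} \approx 25.473$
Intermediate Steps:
$J{\left(h \right)} = 188$ ($J{\left(h \right)} = 3 - -185 = 3 + 185 = 188$)
$\frac{34201}{-28568} + \frac{5014}{J{\left(217 \right)}} = \frac{34201}{-28568} + \frac{5014}{188} = 34201 \left(- \frac{1}{28568}\right) + 5014 \cdot \frac{1}{188} = - \frac{34201}{28568} + \frac{2507}{94} = \frac{34202541}{1342696}$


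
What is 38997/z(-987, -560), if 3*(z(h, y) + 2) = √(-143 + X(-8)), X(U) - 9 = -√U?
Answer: 116991/(-6 + √2*√(-67 - I*√2)) ≈ -4079.5 + 8034.6*I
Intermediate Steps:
X(U) = 9 - √U
z(h, y) = -2 + √(-134 - 2*I*√2)/3 (z(h, y) = -2 + √(-143 + (9 - √(-8)))/3 = -2 + √(-143 + (9 - 2*I*√2))/3 = -2 + √(-134 - 2*I*√2)/3)
38997/z(-987, -560) = 38997/(-2 + √(-134 - 2*I*√2)/3)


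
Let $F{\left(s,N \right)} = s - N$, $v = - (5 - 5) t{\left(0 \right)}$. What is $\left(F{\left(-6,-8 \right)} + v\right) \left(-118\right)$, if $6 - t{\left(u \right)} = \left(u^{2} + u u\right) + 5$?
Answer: $-236$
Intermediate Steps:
$t{\left(u \right)} = 1 - 2 u^{2}$ ($t{\left(u \right)} = 6 - \left(\left(u^{2} + u u\right) + 5\right) = 6 - \left(\left(u^{2} + u^{2}\right) + 5\right) = 6 - \left(2 u^{2} + 5\right) = 6 - \left(5 + 2 u^{2}\right) = 1 - 2 u^{2}$)
$v = 0$ ($v = - (5 - 5) \left(1 - 2 \cdot 0^{2}\right) = \left(-1\right) 0 \left(1 - 0\right) = 0 \left(1 + 0\right) = 0 \cdot 1 = 0$)
$\left(F{\left(-6,-8 \right)} + v\right) \left(-118\right) = \left(\left(-6 - -8\right) + 0\right) \left(-118\right) = \left(\left(-6 + 8\right) + 0\right) \left(-118\right) = \left(2 + 0\right) \left(-118\right) = 2 \left(-118\right) = -236$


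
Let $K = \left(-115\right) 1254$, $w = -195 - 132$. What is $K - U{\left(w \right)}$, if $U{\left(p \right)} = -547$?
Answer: $-143663$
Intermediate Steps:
$w = -327$
$K = -144210$
$K - U{\left(w \right)} = -144210 - -547 = -144210 + 547 = -143663$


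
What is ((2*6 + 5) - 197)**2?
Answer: 32400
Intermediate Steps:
((2*6 + 5) - 197)**2 = ((12 + 5) - 197)**2 = (17 - 197)**2 = (-180)**2 = 32400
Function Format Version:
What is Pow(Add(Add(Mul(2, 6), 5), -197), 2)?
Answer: 32400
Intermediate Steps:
Pow(Add(Add(Mul(2, 6), 5), -197), 2) = Pow(Add(Add(12, 5), -197), 2) = Pow(Add(17, -197), 2) = Pow(-180, 2) = 32400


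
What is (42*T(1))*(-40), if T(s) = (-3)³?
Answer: 45360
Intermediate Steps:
T(s) = -27
(42*T(1))*(-40) = (42*(-27))*(-40) = -1134*(-40) = 45360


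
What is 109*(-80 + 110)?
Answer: 3270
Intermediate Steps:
109*(-80 + 110) = 109*30 = 3270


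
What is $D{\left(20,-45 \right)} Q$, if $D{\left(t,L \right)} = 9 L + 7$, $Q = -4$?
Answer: $1592$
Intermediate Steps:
$D{\left(t,L \right)} = 7 + 9 L$
$D{\left(20,-45 \right)} Q = \left(7 + 9 \left(-45\right)\right) \left(-4\right) = \left(7 - 405\right) \left(-4\right) = \left(-398\right) \left(-4\right) = 1592$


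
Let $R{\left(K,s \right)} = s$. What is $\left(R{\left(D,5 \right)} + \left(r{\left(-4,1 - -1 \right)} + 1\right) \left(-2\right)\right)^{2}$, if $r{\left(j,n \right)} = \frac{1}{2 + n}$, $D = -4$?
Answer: $\frac{25}{4} \approx 6.25$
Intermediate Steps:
$\left(R{\left(D,5 \right)} + \left(r{\left(-4,1 - -1 \right)} + 1\right) \left(-2\right)\right)^{2} = \left(5 + \left(\frac{1}{2 + \left(1 - -1\right)} + 1\right) \left(-2\right)\right)^{2} = \left(5 + \left(\frac{1}{2 + \left(1 + 1\right)} + 1\right) \left(-2\right)\right)^{2} = \left(5 + \left(\frac{1}{2 + 2} + 1\right) \left(-2\right)\right)^{2} = \left(5 + \left(\frac{1}{4} + 1\right) \left(-2\right)\right)^{2} = \left(5 + \frac{5}{4} \left(-2\right)\right)^{2} = \left(5 - \frac{5}{2}\right)^{2} = \left(\frac{5}{2}\right)^{2} = \frac{25}{4}$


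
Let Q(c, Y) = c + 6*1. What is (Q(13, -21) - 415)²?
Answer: 156816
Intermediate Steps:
Q(c, Y) = 6 + c (Q(c, Y) = c + 6 = 6 + c)
(Q(13, -21) - 415)² = ((6 + 13) - 415)² = (19 - 415)² = (-396)² = 156816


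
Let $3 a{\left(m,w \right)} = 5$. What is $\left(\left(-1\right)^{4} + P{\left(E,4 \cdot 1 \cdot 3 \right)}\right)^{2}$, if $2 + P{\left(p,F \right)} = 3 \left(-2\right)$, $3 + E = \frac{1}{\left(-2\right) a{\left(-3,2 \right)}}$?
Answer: $49$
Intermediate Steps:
$a{\left(m,w \right)} = \frac{5}{3}$ ($a{\left(m,w \right)} = \frac{1}{3} \cdot 5 = \frac{5}{3}$)
$E = - \frac{33}{10}$ ($E = -3 + \frac{1}{\left(-2\right) \frac{5}{3}} = -3 + \frac{1}{- \frac{10}{3}} = -3 - \frac{3}{10} = - \frac{33}{10} \approx -3.3$)
$P{\left(p,F \right)} = -8$ ($P{\left(p,F \right)} = -2 + 3 \left(-2\right) = -2 - 6 = -8$)
$\left(\left(-1\right)^{4} + P{\left(E,4 \cdot 1 \cdot 3 \right)}\right)^{2} = \left(\left(-1\right)^{4} - 8\right)^{2} = \left(1 - 8\right)^{2} = \left(-7\right)^{2} = 49$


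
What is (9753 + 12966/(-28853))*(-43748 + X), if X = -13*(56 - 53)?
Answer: -12321238948941/28853 ≈ -4.2704e+8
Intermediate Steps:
X = -39 (X = -13*3 = -39)
(9753 + 12966/(-28853))*(-43748 + X) = (9753 + 12966/(-28853))*(-43748 - 39) = (9753 + 12966*(-1/28853))*(-43787) = (9753 - 12966/28853)*(-43787) = (281390343/28853)*(-43787) = -12321238948941/28853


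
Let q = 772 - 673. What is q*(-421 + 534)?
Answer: 11187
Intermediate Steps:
q = 99
q*(-421 + 534) = 99*(-421 + 534) = 99*113 = 11187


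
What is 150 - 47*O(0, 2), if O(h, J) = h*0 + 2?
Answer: 56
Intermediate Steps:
O(h, J) = 2 (O(h, J) = 0 + 2 = 2)
150 - 47*O(0, 2) = 150 - 47*2 = 150 - 94 = 56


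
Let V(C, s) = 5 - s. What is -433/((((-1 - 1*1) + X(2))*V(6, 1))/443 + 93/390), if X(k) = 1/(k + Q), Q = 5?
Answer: -174555290/89371 ≈ -1953.2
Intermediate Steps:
X(k) = 1/(5 + k) (X(k) = 1/(k + 5) = 1/(5 + k))
-433/((((-1 - 1*1) + X(2))*V(6, 1))/443 + 93/390) = -433/((((-1 - 1*1) + 1/(5 + 2))*(5 - 1*1))/443 + 93/390) = -433/((((-1 - 1) + 1/7)*(5 - 1))*(1/443) + 93*(1/390)) = -433/(((-2 + ⅐)*4)*(1/443) + 31/130) = -433/(-13/7*4*(1/443) + 31/130) = -433/(-52/7*1/443 + 31/130) = -433/(-52/3101 + 31/130) = -433/89371/403130 = -433*403130/89371 = -174555290/89371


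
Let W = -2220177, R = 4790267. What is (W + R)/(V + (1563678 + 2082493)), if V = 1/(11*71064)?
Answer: 401809926672/570045291077 ≈ 0.70487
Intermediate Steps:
V = 1/781704 ≈ 1.2793e-6
(W + R)/(V + (1563678 + 2082493)) = (-2220177 + 4790267)/(1/781704 + (1563678 + 2082493)) = 2570090/(1/781704 + 3646171) = 2570090/(2850226455385/781704) = 2570090*(781704/2850226455385) = 401809926672/570045291077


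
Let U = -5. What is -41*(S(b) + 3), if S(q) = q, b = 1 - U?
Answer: -369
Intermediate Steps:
b = 6 (b = 1 - 1*(-5) = 1 + 5 = 6)
-41*(S(b) + 3) = -41*(6 + 3) = -41*9 = -369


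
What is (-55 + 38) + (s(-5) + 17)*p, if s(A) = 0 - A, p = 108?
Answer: 2359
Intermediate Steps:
s(A) = -A
(-55 + 38) + (s(-5) + 17)*p = (-55 + 38) + (-1*(-5) + 17)*108 = -17 + (5 + 17)*108 = -17 + 22*108 = -17 + 2376 = 2359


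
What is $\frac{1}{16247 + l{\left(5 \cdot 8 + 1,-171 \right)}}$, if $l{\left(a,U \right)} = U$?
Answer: $\frac{1}{16076} \approx 6.2205 \cdot 10^{-5}$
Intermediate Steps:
$\frac{1}{16247 + l{\left(5 \cdot 8 + 1,-171 \right)}} = \frac{1}{16247 - 171} = \frac{1}{16076}$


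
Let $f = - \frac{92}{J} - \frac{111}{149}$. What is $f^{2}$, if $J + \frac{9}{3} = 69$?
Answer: $\frac{110607289}{24176889} \approx 4.5749$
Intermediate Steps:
$J = 66$ ($J = -3 + 69 = 66$)
$f = - \frac{10517}{4917}$ ($f = - \frac{92}{66} - \frac{111}{149} = \left(-92\right) \frac{1}{66} - \frac{111}{149} = - \frac{46}{33} - \frac{111}{149} = - \frac{10517}{4917} \approx -2.1389$)
$f^{2} = \left(- \frac{10517}{4917}\right)^{2} = \frac{110607289}{24176889}$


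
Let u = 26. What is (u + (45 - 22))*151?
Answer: 7399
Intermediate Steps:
(u + (45 - 22))*151 = (26 + (45 - 22))*151 = (26 + 23)*151 = 49*151 = 7399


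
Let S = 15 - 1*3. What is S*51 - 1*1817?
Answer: -1205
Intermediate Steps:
S = 12 (S = 15 - 3 = 12)
S*51 - 1*1817 = 12*51 - 1*1817 = 612 - 1817 = -1205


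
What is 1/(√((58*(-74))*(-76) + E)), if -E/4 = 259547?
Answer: -I*√177999/355998 ≈ -0.0011851*I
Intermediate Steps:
E = -1038188 (E = -4*259547 = -1038188)
1/(√((58*(-74))*(-76) + E)) = 1/(√((58*(-74))*(-76) - 1038188)) = 1/(√(-4292*(-76) - 1038188)) = 1/(√(326192 - 1038188)) = 1/(√(-711996)) = 1/(2*I*√177999) = -I*√177999/355998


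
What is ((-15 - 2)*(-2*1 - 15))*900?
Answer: 260100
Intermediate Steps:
((-15 - 2)*(-2*1 - 15))*900 = -17*(-2 - 15)*900 = -17*(-17)*900 = 289*900 = 260100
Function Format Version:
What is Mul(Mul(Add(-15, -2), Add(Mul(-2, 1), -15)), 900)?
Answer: 260100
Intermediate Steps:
Mul(Mul(Add(-15, -2), Add(Mul(-2, 1), -15)), 900) = Mul(Mul(-17, Add(-2, -15)), 900) = Mul(Mul(-17, -17), 900) = Mul(289, 900) = 260100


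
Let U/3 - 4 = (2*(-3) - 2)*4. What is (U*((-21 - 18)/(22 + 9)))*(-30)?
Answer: -98280/31 ≈ -3170.3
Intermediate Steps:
U = -84 (U = 12 + 3*((2*(-3) - 2)*4) = 12 + 3*((-6 - 2)*4) = 12 + 3*(-8*4) = 12 + 3*(-32) = 12 - 96 = -84)
(U*((-21 - 18)/(22 + 9)))*(-30) = -84*(-21 - 18)/(22 + 9)*(-30) = -(-3276)/31*(-30) = -84*(-39/31)*(-30) = (3276/31)*(-30) = -98280/31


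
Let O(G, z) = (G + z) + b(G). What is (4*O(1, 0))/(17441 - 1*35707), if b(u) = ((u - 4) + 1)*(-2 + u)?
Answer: -6/9133 ≈ -0.00065696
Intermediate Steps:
b(u) = (-3 + u)*(-2 + u) (b(u) = ((-4 + u) + 1)*(-2 + u) = (-3 + u)*(-2 + u))
O(G, z) = 6 + z + G**2 - 4*G (O(G, z) = (G + z) + (6 + G**2 - 5*G) = 6 + z + G**2 - 4*G)
(4*O(1, 0))/(17441 - 1*35707) = (4*(6 + 0 + 1**2 - 4*1))/(17441 - 1*35707) = (4*(6 + 0 + 1 - 4))/(17441 - 35707) = (4*3)/(-18266) = 12*(-1/18266) = -6/9133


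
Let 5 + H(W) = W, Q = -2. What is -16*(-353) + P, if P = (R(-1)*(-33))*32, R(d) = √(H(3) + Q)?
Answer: 5648 - 2112*I ≈ 5648.0 - 2112.0*I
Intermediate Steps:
H(W) = -5 + W
R(d) = 2*I (R(d) = √((-5 + 3) - 2) = √(-2 - 2) = √(-4) = 2*I)
P = -2112*I (P = ((2*I)*(-33))*32 = -66*I*32 = -2112*I ≈ -2112.0*I)
-16*(-353) + P = -16*(-353) - 2112*I = 5648 - 2112*I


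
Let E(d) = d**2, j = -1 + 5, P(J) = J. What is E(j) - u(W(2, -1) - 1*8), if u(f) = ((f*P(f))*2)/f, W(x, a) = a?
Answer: 34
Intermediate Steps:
j = 4
u(f) = 2*f (u(f) = ((f*f)*2)/f = (f**2*2)/f = (2*f**2)/f = 2*f)
E(j) - u(W(2, -1) - 1*8) = 4**2 - 2*(-1 - 1*8) = 16 - 2*(-1 - 8) = 16 - 2*(-9) = 16 - 1*(-18) = 16 + 18 = 34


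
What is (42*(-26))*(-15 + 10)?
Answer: 5460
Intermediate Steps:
(42*(-26))*(-15 + 10) = -1092*(-5) = 5460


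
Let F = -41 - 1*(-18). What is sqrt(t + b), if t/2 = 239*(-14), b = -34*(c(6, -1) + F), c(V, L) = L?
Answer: 2*I*sqrt(1469) ≈ 76.655*I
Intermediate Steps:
F = -23 (F = -41 + 18 = -23)
b = 816 (b = -34*(-1 - 23) = -34*(-24) = 816)
t = -6692 (t = 2*(239*(-14)) = 2*(-3346) = -6692)
sqrt(t + b) = sqrt(-6692 + 816) = sqrt(-5876) = 2*I*sqrt(1469)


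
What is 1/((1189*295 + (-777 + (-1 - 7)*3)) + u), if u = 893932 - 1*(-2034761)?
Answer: 1/3278647 ≈ 3.0500e-7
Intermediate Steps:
u = 2928693 (u = 893932 + 2034761 = 2928693)
1/((1189*295 + (-777 + (-1 - 7)*3)) + u) = 1/((1189*295 + (-777 + (-1 - 7)*3)) + 2928693) = 1/((350755 + (-777 - 8*3)) + 2928693) = 1/((350755 + (-777 - 24)) + 2928693) = 1/((350755 - 801) + 2928693) = 1/(349954 + 2928693) = 1/3278647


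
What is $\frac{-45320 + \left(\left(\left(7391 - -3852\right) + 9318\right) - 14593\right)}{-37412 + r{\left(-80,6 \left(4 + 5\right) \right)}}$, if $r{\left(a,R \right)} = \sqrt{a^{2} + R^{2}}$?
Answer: $\frac{368059256}{349912107} + \frac{19676 \sqrt{2329}}{349912107} \approx 1.0546$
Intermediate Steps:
$r{\left(a,R \right)} = \sqrt{R^{2} + a^{2}}$
$\frac{-45320 + \left(\left(\left(7391 - -3852\right) + 9318\right) - 14593\right)}{-37412 + r{\left(-80,6 \left(4 + 5\right) \right)}} = \frac{-45320 + \left(\left(\left(7391 - -3852\right) + 9318\right) - 14593\right)}{-37412 + \sqrt{\left(6 \left(4 + 5\right)\right)^{2} + \left(-80\right)^{2}}} = \frac{-45320 + \left(\left(\left(7391 + 3852\right) + 9318\right) - 14593\right)}{-37412 + \sqrt{\left(6 \cdot 9\right)^{2} + 6400}} = \frac{-45320 + \left(\left(11243 + 9318\right) - 14593\right)}{-37412 + \sqrt{54^{2} + 6400}} = \frac{-45320 + \left(20561 - 14593\right)}{-37412 + \sqrt{2916 + 6400}} = \frac{-45320 + 5968}{-37412 + \sqrt{9316}} = - \frac{39352}{-37412 + 2 \sqrt{2329}}$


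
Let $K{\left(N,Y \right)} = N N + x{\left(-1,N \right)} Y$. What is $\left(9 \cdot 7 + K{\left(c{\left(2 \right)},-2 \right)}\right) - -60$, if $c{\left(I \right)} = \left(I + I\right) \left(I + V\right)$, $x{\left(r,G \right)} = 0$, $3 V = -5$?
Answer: $\frac{1123}{9} \approx 124.78$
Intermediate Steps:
$V = - \frac{5}{3}$ ($V = \frac{1}{3} \left(-5\right) = - \frac{5}{3} \approx -1.6667$)
$c{\left(I \right)} = 2 I \left(- \frac{5}{3} + I\right)$ ($c{\left(I \right)} = \left(I + I\right) \left(I - \frac{5}{3}\right) = 2 I \left(- \frac{5}{3} + I\right)$)
$K{\left(N,Y \right)} = N^{2}$ ($K{\left(N,Y \right)} = N N + 0 Y = N^{2} + 0 = N^{2}$)
$\left(9 \cdot 7 + K{\left(c{\left(2 \right)},-2 \right)}\right) - -60 = \left(9 \cdot 7 + \left(\frac{2}{3} \cdot 2 \left(-5 + 3 \cdot 2\right)\right)^{2}\right) - -60 = \left(63 + \left(\frac{2}{3} \cdot 2 \left(-5 + 6\right)\right)^{2}\right) + 60 = \left(63 + \left(\frac{2}{3} \cdot 2 \cdot 1\right)^{2}\right) + 60 = \left(63 + \left(\frac{4}{3}\right)^{2}\right) + 60 = \left(63 + \frac{16}{9}\right) + 60 = \frac{583}{9} + 60 = \frac{1123}{9}$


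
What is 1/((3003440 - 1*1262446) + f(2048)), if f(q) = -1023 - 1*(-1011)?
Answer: 1/1740982 ≈ 5.7439e-7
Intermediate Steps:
f(q) = -12 (f(q) = -1023 + 1011 = -12)
1/((3003440 - 1*1262446) + f(2048)) = 1/((3003440 - 1*1262446) - 12) = 1/((3003440 - 1262446) - 12) = 1/(1740994 - 12) = 1/1740982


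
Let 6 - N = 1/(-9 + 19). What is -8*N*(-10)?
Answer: 472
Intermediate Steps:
N = 59/10 (N = 6 - 1/(-9 + 19) = 6 - 1/10 = 6 - 1*⅒ = 6 - ⅒ = 59/10 ≈ 5.9000)
-8*N*(-10) = -8*59/10*(-10) = -236/5*(-10) = 472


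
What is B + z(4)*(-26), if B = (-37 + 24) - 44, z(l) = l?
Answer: -161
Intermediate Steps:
B = -57 (B = -13 - 44 = -57)
B + z(4)*(-26) = -57 + 4*(-26) = -57 - 104 = -161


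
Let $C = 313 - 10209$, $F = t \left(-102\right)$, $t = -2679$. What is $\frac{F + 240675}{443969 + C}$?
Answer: $\frac{171311}{144691} \approx 1.184$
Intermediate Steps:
$F = 273258$ ($F = \left(-2679\right) \left(-102\right) = 273258$)
$C = -9896$ ($C = 313 - 10209 = -9896$)
$\frac{F + 240675}{443969 + C} = \frac{273258 + 240675}{443969 - 9896} = \frac{513933}{434073} = 513933 \cdot \frac{1}{434073} = \frac{171311}{144691}$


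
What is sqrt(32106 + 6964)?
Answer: sqrt(39070) ≈ 197.66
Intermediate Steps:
sqrt(32106 + 6964) = sqrt(39070)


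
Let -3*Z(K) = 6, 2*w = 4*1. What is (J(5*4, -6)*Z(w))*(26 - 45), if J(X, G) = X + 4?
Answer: 912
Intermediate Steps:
J(X, G) = 4 + X
w = 2 (w = (4*1)/2 = (½)*4 = 2)
Z(K) = -2 (Z(K) = -⅓*6 = -2)
(J(5*4, -6)*Z(w))*(26 - 45) = ((4 + 5*4)*(-2))*(26 - 45) = ((4 + 20)*(-2))*(-19) = (24*(-2))*(-19) = -48*(-19) = 912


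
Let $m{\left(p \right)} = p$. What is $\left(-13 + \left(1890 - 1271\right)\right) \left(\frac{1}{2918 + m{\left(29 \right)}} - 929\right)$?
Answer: $- \frac{1659083772}{2947} \approx -5.6297 \cdot 10^{5}$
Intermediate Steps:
$\left(-13 + \left(1890 - 1271\right)\right) \left(\frac{1}{2918 + m{\left(29 \right)}} - 929\right) = \left(-13 + \left(1890 - 1271\right)\right) \left(\frac{1}{2918 + 29} - 929\right) = \left(-13 + \left(1890 - 1271\right)\right) \left(\frac{1}{2947} - 929\right) = \left(-13 + 619\right) \left(\frac{1}{2947} - 929\right) = 606 \left(- \frac{2737762}{2947}\right) = - \frac{1659083772}{2947}$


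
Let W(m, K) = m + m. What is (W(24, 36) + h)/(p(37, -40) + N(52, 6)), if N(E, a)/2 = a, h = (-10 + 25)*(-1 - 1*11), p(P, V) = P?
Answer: -132/49 ≈ -2.6939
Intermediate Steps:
h = -180 (h = 15*(-1 - 11) = 15*(-12) = -180)
N(E, a) = 2*a
W(m, K) = 2*m
(W(24, 36) + h)/(p(37, -40) + N(52, 6)) = (2*24 - 180)/(37 + 2*6) = (48 - 180)/(37 + 12) = -132/49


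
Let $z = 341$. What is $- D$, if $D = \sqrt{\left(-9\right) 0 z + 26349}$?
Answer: $- \sqrt{26349} \approx -162.32$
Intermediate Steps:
$D = \sqrt{26349}$ ($D = \sqrt{\left(-9\right) 0 \cdot 341 + 26349} = \sqrt{0 \cdot 341 + 26349} = \sqrt{0 + 26349} = \sqrt{26349} \approx 162.32$)
$- D = - \sqrt{26349}$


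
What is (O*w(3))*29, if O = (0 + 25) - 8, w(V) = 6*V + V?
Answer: 10353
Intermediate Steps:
w(V) = 7*V
O = 17 (O = 25 - 8 = 17)
(O*w(3))*29 = (17*(7*3))*29 = (17*21)*29 = 357*29 = 10353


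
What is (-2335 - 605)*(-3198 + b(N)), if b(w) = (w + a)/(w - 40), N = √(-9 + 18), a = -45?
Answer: 347754960/37 ≈ 9.3988e+6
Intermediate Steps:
N = 3 (N = √9 = 3)
b(w) = (-45 + w)/(-40 + w) (b(w) = (w - 45)/(w - 40) = (-45 + w)/(-40 + w))
(-2335 - 605)*(-3198 + b(N)) = (-2335 - 605)*(-3198 + (-45 + 3)/(-40 + 3)) = -2940*(-3198 - 42/(-37)) = -2940*(-3198 - 1/37*(-42)) = -2940*(-3198 + 42/37) = -2940*(-118284/37) = 347754960/37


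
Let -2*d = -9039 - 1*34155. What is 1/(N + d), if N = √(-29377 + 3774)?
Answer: 21597/466456012 - I*√25603/466456012 ≈ 4.63e-5 - 3.4303e-7*I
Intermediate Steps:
d = 21597 (d = -(-9039 - 1*34155)/2 = -(-9039 - 34155)/2 = -½*(-43194) = 21597)
N = I*√25603 (N = √(-25603) = I*√25603 ≈ 160.01*I)
1/(N + d) = 1/(I*√25603 + 21597) = 1/(21597 + I*√25603)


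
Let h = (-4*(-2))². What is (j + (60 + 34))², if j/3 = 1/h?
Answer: 36228361/4096 ≈ 8844.8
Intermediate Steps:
h = 64 (h = 8² = 64)
j = 3/64 ≈ 0.046875
(j + (60 + 34))² = (3/64 + (60 + 34))² = (3/64 + 94)² = (6019/64)² = 36228361/4096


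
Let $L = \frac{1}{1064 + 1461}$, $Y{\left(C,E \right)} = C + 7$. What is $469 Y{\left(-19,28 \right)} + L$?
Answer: $- \frac{14210699}{2525} \approx -5628.0$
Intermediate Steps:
$Y{\left(C,E \right)} = 7 + C$
$L = \frac{1}{2525} \approx 0.00039604$
$469 Y{\left(-19,28 \right)} + L = 469 \left(7 - 19\right) + \frac{1}{2525} = 469 \left(-12\right) + \frac{1}{2525} = -5628 + \frac{1}{2525} = - \frac{14210699}{2525}$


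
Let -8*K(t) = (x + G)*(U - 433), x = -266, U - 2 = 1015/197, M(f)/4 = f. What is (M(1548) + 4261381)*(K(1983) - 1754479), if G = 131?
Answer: -2962105694681413/394 ≈ -7.5180e+12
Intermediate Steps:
M(f) = 4*f
U = 1409/197 (U = 2 + 1015/197 = 1409/197 ≈ 7.1523)
K(t) = -2831355/394 (K(t) = -(-266 + 131)*(1409/197 - 433)/8 = -(-135)*(-83892)/(8*197) = -⅛*11325420/197 = -2831355/394)
(M(1548) + 4261381)*(K(1983) - 1754479) = (4*1548 + 4261381)*(-2831355/394 - 1754479) = (6192 + 4261381)*(-694096081/394) = 4267573*(-694096081/394) = -2962105694681413/394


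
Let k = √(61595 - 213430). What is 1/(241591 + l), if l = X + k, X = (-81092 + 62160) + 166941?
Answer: 77920/30357662367 - I*√151835/151788311835 ≈ 2.5667e-6 - 2.5671e-9*I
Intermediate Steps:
k = I*√151835 (k = √(-151835) = I*√151835 ≈ 389.66*I)
X = 148009 (X = -18932 + 166941 = 148009)
l = 148009 + I*√151835 ≈ 1.4801e+5 + 389.66*I
1/(241591 + l) = 1/(241591 + (148009 + I*√151835)) = 1/(389600 + I*√151835)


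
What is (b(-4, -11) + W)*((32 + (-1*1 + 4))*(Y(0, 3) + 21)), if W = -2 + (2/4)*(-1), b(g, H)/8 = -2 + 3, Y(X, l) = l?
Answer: 4620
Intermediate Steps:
b(g, H) = 8 (b(g, H) = 8*(-2 + 3) = 8*1 = 8)
W = -5/2 (W = -2 + (2*(¼))*(-1) = -2 + (½)*(-1) = -2 - ½ = -5/2 ≈ -2.5000)
(b(-4, -11) + W)*((32 + (-1*1 + 4))*(Y(0, 3) + 21)) = (8 - 5/2)*((32 + (-1*1 + 4))*(3 + 21)) = 11*((32 + (-1 + 4))*24)/2 = 11*((32 + 3)*24)/2 = 11*(35*24)/2 = (11/2)*840 = 4620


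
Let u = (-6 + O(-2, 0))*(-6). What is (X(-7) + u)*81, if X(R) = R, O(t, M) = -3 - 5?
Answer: 6237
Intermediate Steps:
O(t, M) = -8
u = 84 (u = (-6 - 8)*(-6) = -14*(-6) = 84)
(X(-7) + u)*81 = (-7 + 84)*81 = 77*81 = 6237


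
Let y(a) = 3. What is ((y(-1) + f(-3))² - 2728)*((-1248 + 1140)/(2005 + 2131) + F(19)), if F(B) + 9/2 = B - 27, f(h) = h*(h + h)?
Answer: 14810612/517 ≈ 28647.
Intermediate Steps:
f(h) = 2*h² (f(h) = h*(2*h) = 2*h²)
F(B) = -63/2 + B (F(B) = -9/2 + (B - 27) = -9/2 + (-27 + B) = -63/2 + B)
((y(-1) + f(-3))² - 2728)*((-1248 + 1140)/(2005 + 2131) + F(19)) = ((3 + 2*(-3)²)² - 2728)*((-1248 + 1140)/(2005 + 2131) + (-63/2 + 19)) = ((3 + 2*9)² - 2728)*(-108/4136 - 25/2) = ((3 + 18)² - 2728)*(-108*1/4136 - 25/2) = (21² - 2728)*(-27/1034 - 25/2) = (441 - 2728)*(-6476/517) = -2287*(-6476/517) = 14810612/517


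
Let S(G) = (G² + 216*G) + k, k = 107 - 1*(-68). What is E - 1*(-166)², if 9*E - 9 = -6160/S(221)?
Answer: -1499626150/54423 ≈ -27555.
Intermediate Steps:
k = 175 (k = 107 + 68 = 175)
S(G) = 175 + G² + 216*G (S(G) = (G² + 216*G) + 175 = 175 + G² + 216*G)
E = 54038/54423 (E = 1 + (-6160/(175 + 221² + 216*221))/9 = 1 + (-6160/(175 + 48841 + 47736))/9 = 1 + (-6160/96752)/9 = 1 + (-6160*1/96752)/9 = 1 + (⅑)*(-385/6047) = 1 - 385/54423 = 54038/54423 ≈ 0.99293)
E - 1*(-166)² = 54038/54423 - 1*(-166)² = 54038/54423 - 1*27556 = 54038/54423 - 27556 = -1499626150/54423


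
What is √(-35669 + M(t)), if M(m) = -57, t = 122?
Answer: I*√35726 ≈ 189.01*I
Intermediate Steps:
√(-35669 + M(t)) = √(-35669 - 57) = √(-35726) = I*√35726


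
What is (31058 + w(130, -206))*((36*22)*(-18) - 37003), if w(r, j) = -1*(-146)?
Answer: -1599485836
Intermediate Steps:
w(r, j) = 146
(31058 + w(130, -206))*((36*22)*(-18) - 37003) = (31058 + 146)*((36*22)*(-18) - 37003) = 31204*(792*(-18) - 37003) = 31204*(-14256 - 37003) = 31204*(-51259) = -1599485836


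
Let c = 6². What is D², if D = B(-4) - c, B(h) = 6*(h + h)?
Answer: 7056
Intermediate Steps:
B(h) = 12*h (B(h) = 6*(2*h) = 12*h)
c = 36
D = -84 (D = 12*(-4) - 1*36 = -48 - 36 = -84)
D² = (-84)² = 7056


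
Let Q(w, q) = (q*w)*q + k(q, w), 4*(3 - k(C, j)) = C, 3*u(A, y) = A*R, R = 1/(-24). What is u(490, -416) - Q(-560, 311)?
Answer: 974948903/18 ≈ 5.4164e+7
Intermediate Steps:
R = -1/24 ≈ -0.041667
u(A, y) = -A/72 (u(A, y) = (A*(-1/24))/3 = (-A/24)/3 = -A/72)
k(C, j) = 3 - C/4
Q(w, q) = 3 - q/4 + w*q² (Q(w, q) = (q*w)*q + (3 - q/4) = w*q² + (3 - q/4) = 3 - q/4 + w*q²)
u(490, -416) - Q(-560, 311) = -1/72*490 - (3 - ¼*311 - 560*311²) = -245/36 - (3 - 311/4 - 560*96721) = -245/36 - (3 - 311/4 - 54163760) = -245/36 - 1*(-216655339/4) = -245/36 + 216655339/4 = 974948903/18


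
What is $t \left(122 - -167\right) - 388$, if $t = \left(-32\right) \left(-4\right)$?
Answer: $36604$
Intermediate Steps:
$t = 128$
$t \left(122 - -167\right) - 388 = 128 \left(122 - -167\right) - 388 = 128 \left(122 + 167\right) - 388 = 128 \cdot 289 - 388 = 36992 - 388 = 36604$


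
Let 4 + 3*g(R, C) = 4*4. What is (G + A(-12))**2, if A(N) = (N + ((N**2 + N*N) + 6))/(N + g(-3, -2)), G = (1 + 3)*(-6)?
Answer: 56169/16 ≈ 3510.6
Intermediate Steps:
G = -24 (G = 4*(-6) = -24)
g(R, C) = 4 (g(R, C) = -4/3 + (4*4)/3 = -4/3 + (1/3)*16 = -4/3 + 16/3 = 4)
A(N) = (6 + N + 2*N**2)/(4 + N) (A(N) = (N + ((N**2 + N*N) + 6))/(N + 4) = (N + ((N**2 + N**2) + 6))/(4 + N) = (N + (2*N**2 + 6))/(4 + N) = (N + (6 + 2*N**2))/(4 + N) = (6 + N + 2*N**2)/(4 + N))
(G + A(-12))**2 = (-24 + (6 - 12 + 2*(-12)**2)/(4 - 12))**2 = (-24 + (6 - 12 + 2*144)/(-8))**2 = (-24 - (6 - 12 + 288)/8)**2 = (-24 - 1/8*282)**2 = (-24 - 141/4)**2 = (-237/4)**2 = 56169/16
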